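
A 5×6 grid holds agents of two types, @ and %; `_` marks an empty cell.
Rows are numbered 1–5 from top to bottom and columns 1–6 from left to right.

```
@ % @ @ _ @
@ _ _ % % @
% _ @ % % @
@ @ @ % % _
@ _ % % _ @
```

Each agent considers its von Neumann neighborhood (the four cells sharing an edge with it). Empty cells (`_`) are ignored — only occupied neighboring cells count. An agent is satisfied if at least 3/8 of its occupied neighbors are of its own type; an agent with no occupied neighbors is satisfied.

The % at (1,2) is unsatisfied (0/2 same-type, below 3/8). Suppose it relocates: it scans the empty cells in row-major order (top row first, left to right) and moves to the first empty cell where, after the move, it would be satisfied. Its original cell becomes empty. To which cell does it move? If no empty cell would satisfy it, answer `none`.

Vacating (1,2). Empty cells in order:
  (1,5): 1/3 same-type → still unsatisfied.
  (2,2): 0/1 same-type → still unsatisfied.
  (2,3): 1/3 same-type → still unsatisfied.
  (3,2): 1/3 same-type → still unsatisfied.
  (4,6): 1/3 same-type → still unsatisfied.
  (5,2): 1/3 same-type → still unsatisfied.
  (5,5): 2/3 same-type → satisfied — stop here.

(5,5)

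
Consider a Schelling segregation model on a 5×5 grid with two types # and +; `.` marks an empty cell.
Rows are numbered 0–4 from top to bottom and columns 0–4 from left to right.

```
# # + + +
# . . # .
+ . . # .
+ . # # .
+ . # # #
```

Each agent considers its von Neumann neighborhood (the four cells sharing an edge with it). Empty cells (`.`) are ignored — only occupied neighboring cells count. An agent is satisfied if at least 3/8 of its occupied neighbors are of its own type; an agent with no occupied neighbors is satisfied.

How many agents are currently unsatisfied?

0

(0,0)# 2/2 ok
(0,1)# 1/2 ok
(0,2)+ 1/2 ok
(0,3)+ 2/3 ok
(0,4)+ 1/1 ok
(1,0)# 1/2 ok
(1,3)# 1/2 ok
(2,0)+ 1/2 ok
(2,3)# 2/2 ok
(3,0)+ 2/2 ok
(3,2)# 2/2 ok
(3,3)# 3/3 ok
(4,0)+ 1/1 ok
(4,2)# 2/2 ok
(4,3)# 3/3 ok
(4,4)# 1/1 ok
Every one meets the threshold.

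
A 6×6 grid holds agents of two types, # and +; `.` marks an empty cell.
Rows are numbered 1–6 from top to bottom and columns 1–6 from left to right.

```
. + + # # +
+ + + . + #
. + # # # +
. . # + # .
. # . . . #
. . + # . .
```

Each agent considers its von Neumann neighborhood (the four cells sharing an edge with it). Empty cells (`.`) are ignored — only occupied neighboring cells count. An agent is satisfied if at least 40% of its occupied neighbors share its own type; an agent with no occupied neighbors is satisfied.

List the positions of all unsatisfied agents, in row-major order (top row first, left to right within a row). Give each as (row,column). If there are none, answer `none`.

(1,2)+ 2/2 ok
(1,3)+ 2/3 ok
(1,4)# 1/2 ok
(1,5)# 1/3 unhappy
(1,6)+ 0/2 unhappy
(2,1)+ 1/1 ok
(2,2)+ 4/4 ok
(2,3)+ 2/3 ok
(2,5)+ 0/3 unhappy
(2,6)# 0/3 unhappy
(3,2)+ 1/2 ok
(3,3)# 2/4 ok
(3,4)# 2/3 ok
(3,5)# 2/4 ok
(3,6)+ 0/2 unhappy
(4,3)# 1/2 ok
(4,4)+ 0/3 unhappy
(4,5)# 1/2 ok
(5,2)# 0/0 ok
(5,6)# 0/0 ok
(6,3)+ 0/1 unhappy
(6,4)# 0/1 unhappy

(1,5), (1,6), (2,5), (2,6), (3,6), (4,4), (6,3), (6,4)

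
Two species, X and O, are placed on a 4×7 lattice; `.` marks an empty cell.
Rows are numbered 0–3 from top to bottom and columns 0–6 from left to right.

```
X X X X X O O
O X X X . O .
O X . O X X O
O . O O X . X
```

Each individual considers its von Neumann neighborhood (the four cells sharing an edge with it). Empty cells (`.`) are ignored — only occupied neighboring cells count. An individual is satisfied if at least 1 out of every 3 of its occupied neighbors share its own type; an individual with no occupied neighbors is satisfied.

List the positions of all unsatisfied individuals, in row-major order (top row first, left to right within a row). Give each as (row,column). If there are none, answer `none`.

(2,6), (3,6)

Row 0: (0,0)X 1/2 satisfied · (0,1)X 3/3 satisfied · (0,2)X 3/3 satisfied · (0,3)X 3/3 satisfied · (0,4)X 1/2 satisfied · (0,5)O 2/3 satisfied · (0,6)O 1/1 satisfied
Row 1: (1,0)O 1/3 satisfied · (1,1)X 3/4 satisfied · (1,2)X 3/3 satisfied · (1,3)X 2/3 satisfied · (1,5)O 1/2 satisfied
Row 2: (2,0)O 2/3 satisfied · (2,1)X 1/2 satisfied · (2,3)O 1/3 satisfied · (2,4)X 2/3 satisfied · (2,5)X 1/3 satisfied · (2,6)O 0/2 not
Row 3: (3,0)O 1/1 satisfied · (3,2)O 1/1 satisfied · (3,3)O 2/3 satisfied · (3,4)X 1/2 satisfied · (3,6)X 0/1 not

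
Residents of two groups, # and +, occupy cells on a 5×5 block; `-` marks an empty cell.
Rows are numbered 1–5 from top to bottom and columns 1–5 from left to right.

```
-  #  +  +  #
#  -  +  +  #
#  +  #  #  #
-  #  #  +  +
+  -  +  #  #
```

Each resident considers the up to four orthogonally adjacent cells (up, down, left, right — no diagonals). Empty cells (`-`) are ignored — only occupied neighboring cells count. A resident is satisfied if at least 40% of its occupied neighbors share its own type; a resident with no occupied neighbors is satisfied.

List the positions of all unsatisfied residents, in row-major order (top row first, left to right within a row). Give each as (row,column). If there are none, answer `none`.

(1,2)# 0/1 not
(1,3)+ 2/3 satisfied
(1,4)+ 2/3 satisfied
(1,5)# 1/2 satisfied
(2,1)# 1/1 satisfied
(2,3)+ 2/3 satisfied
(2,4)+ 2/4 satisfied
(2,5)# 2/3 satisfied
(3,1)# 1/2 satisfied
(3,2)+ 0/3 not
(3,3)# 2/4 satisfied
(3,4)# 2/4 satisfied
(3,5)# 2/3 satisfied
(4,2)# 1/2 satisfied
(4,3)# 2/4 satisfied
(4,4)+ 1/4 not
(4,5)+ 1/3 not
(5,1)+ 0/0 satisfied
(5,3)+ 0/2 not
(5,4)# 1/3 not
(5,5)# 1/2 satisfied

(1,2), (3,2), (4,4), (4,5), (5,3), (5,4)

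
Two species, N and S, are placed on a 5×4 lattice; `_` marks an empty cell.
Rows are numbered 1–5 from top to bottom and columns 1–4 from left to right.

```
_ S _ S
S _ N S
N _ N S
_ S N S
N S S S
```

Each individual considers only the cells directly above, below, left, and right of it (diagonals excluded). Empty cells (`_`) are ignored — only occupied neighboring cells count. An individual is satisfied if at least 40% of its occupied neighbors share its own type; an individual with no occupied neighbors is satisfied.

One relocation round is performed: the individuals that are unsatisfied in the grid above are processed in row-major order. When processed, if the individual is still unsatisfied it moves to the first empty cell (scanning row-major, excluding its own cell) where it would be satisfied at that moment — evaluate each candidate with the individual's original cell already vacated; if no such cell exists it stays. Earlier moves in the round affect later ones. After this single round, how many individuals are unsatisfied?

Initially unsatisfied (in order): (2,1), (3,1), (4,3), (5,1).
  (2,1) → (1,1).
  (3,1): now satisfied by earlier moves; stays.
  (4,3) → (2,1).
  (5,1) → (2,2).
Resulting grid:
S S _ S
N N N S
N _ N S
_ S _ S
_ S S S
All satisfied now.

0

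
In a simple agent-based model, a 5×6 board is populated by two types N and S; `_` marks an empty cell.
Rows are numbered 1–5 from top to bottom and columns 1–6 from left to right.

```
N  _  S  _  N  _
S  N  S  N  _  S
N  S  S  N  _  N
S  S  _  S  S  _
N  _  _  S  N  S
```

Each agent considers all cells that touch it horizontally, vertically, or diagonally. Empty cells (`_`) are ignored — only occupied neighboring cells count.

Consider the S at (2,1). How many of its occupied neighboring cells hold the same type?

Occupied neighbors of (2,1): (1,1)=N, (2,2)=N, (3,1)=N, (3,2)=S.
Same type (S): 1 of 4.

1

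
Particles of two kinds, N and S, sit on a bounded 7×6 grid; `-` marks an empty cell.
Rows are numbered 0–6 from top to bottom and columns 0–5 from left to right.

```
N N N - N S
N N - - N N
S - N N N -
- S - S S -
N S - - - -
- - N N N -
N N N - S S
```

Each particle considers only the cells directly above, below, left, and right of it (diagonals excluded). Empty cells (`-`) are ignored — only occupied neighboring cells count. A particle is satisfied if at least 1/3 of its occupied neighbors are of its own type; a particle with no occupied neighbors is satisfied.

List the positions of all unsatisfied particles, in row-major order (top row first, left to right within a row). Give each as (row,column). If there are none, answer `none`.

(0,0)N 2/2 ✓
(0,1)N 3/3 ✓
(0,2)N 1/1 ✓
(0,4)N 1/2 ✓
(0,5)S 0/2 ✗
(1,0)N 2/3 ✓
(1,1)N 2/2 ✓
(1,4)N 3/3 ✓
(1,5)N 1/2 ✓
(2,0)S 0/1 ✗
(2,2)N 1/1 ✓
(2,3)N 2/3 ✓
(2,4)N 2/3 ✓
(3,1)S 1/1 ✓
(3,3)S 1/2 ✓
(3,4)S 1/2 ✓
(4,0)N 0/1 ✗
(4,1)S 1/2 ✓
(5,2)N 2/2 ✓
(5,3)N 2/2 ✓
(5,4)N 1/2 ✓
(6,0)N 1/1 ✓
(6,1)N 2/2 ✓
(6,2)N 2/2 ✓
(6,4)S 1/2 ✓
(6,5)S 1/1 ✓

(0,5), (2,0), (4,0)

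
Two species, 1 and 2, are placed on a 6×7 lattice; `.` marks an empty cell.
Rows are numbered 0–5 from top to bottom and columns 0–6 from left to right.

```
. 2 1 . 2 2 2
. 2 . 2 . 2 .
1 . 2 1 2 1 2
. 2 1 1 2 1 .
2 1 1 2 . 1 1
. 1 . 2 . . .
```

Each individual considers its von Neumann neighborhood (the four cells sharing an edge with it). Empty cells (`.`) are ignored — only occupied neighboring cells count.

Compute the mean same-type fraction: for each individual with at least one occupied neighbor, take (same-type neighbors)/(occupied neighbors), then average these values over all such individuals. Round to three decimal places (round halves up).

0.513

(0,1)2 1/2
(0,2)1 0/1
(0,4)2 1/1
(0,5)2 3/3
(0,6)2 1/1
(1,1)2 1/1
(1,3)2 0/1
(1,5)2 1/2
(2,0)1 — no occupied neighbors
(2,2)2 0/2
(2,3)1 1/4
(2,4)2 1/3
(2,5)1 1/4
(2,6)2 0/1
(3,1)2 0/2
(3,2)1 2/4
(3,3)1 2/4
(3,4)2 1/3
(3,5)1 2/3
(4,0)2 0/1
(4,1)1 2/4
(4,2)1 2/3
(4,3)2 1/3
(4,5)1 2/2
(4,6)1 1/1
(5,1)1 1/1
(5,3)2 1/1
Sum over 26 individuals: 1/2 + 0/1 + 1/1 + 3/3 + 1/1 + 1/1 + 0/1 + 1/2 + 0/2 + 1/4 + 1/3 + 1/4 + 0/1 + 0/2 + 2/4 + 2/4 + 1/3 + 2/3 + 0/1 + 2/4 + 2/3 + 1/3 + 2/2 + 1/1 + 1/1 + 1/1 = 40/3; mean = 40/3 ÷ 26 = 20/39 = 0.512820… → 0.513.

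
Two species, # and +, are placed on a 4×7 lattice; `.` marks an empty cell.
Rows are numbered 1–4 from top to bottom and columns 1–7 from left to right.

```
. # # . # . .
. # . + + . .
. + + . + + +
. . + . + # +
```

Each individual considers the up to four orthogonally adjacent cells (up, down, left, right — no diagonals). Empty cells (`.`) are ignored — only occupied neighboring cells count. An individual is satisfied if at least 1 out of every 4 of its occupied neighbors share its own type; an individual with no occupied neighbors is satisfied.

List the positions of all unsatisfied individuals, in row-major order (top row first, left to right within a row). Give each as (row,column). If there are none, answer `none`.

(1,5), (4,6)

Row 1: (1,2)# 2/2 ok · (1,3)# 1/1 ok · (1,5)# 0/1 unhappy
Row 2: (2,2)# 1/2 ok · (2,4)+ 1/1 ok · (2,5)+ 2/3 ok
Row 3: (3,2)+ 1/2 ok · (3,3)+ 2/2 ok · (3,5)+ 3/3 ok · (3,6)+ 2/3 ok · (3,7)+ 2/2 ok
Row 4: (4,3)+ 1/1 ok · (4,5)+ 1/2 ok · (4,6)# 0/3 unhappy · (4,7)+ 1/2 ok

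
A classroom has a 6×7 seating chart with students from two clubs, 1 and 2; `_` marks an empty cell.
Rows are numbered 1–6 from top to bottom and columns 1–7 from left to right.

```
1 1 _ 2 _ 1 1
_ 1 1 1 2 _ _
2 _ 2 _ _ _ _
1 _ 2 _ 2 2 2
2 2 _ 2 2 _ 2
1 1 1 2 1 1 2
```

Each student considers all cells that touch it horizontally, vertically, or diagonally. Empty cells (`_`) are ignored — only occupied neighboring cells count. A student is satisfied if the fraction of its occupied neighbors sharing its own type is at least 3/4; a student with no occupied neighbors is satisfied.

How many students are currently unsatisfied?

(1,1)1 2/2 ✓
(1,2)1 3/3 ✓
(1,4)2 1/3 ✗
(1,6)1 1/2 ✗
(1,7)1 1/1 ✓
(2,2)1 3/5 ✗
(2,3)1 3/5 ✗
(2,4)1 1/4 ✗
(2,5)2 1/3 ✗
(3,1)2 0/2 ✗
(3,3)2 1/4 ✗
(4,1)1 0/3 ✗
(4,3)2 3/3 ✓
(4,5)2 3/3 ✓
(4,6)2 4/4 ✓
(4,7)2 2/2 ✓
(5,1)2 1/4 ✗
(5,2)2 2/6 ✗
(5,4)2 4/6 ✗
(5,5)2 4/6 ✗
(5,7)2 3/4 ✓
(6,1)1 1/3 ✗
(6,2)1 2/4 ✗
(6,3)1 1/4 ✗
(6,4)2 2/4 ✗
(6,5)1 1/4 ✗
(6,6)1 1/4 ✗
(6,7)2 1/2 ✗
Unsatisfied: (1,4), (1,6), (2,2), (2,3), (2,4), (2,5), (3,1), (3,3), (4,1), (5,1), (5,2), (5,4), (5,5), (6,1), (6,2), (6,3), (6,4), (6,5), (6,6), (6,7) — 20 in total.

20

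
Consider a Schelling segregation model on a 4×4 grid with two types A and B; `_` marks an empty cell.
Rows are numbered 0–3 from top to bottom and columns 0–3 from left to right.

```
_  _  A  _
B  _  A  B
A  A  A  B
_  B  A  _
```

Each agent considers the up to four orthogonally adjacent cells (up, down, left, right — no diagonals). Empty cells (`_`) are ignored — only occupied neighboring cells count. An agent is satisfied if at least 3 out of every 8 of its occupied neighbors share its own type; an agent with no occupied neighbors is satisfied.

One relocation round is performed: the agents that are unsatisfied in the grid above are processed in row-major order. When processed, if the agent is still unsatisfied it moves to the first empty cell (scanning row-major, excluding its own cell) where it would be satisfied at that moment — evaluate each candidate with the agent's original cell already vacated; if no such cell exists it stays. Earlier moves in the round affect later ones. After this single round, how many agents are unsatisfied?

Initially unsatisfied (in order): (1,0), (3,1).
  (1,0) → (0,0).
  (3,1) → (0,1).
Resulting grid:
B B A _
_ _ A B
A A A B
_ _ A _
All satisfied now.

0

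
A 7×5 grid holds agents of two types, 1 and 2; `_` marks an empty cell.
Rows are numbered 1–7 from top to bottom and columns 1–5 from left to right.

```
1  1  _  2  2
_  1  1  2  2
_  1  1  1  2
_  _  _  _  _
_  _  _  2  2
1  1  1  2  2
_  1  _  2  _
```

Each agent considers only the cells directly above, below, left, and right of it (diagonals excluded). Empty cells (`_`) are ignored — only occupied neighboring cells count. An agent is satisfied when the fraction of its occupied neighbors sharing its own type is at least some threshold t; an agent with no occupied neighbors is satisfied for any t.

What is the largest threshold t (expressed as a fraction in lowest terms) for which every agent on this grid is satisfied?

Row 1: (1,1)1 1/1 · (1,2)1 2/2 · (1,4)2 2/2 · (1,5)2 2/2
Row 2: (2,2)1 3/3 · (2,3)1 2/3 · (2,4)2 2/4 · (2,5)2 3/3
Row 3: (3,2)1 2/2 · (3,3)1 3/3 · (3,4)1 1/3 · (3,5)2 1/2
Row 5: (5,4)2 2/2 · (5,5)2 2/2
Row 6: (6,1)1 1/1 · (6,2)1 3/3 · (6,3)1 1/2 · (6,4)2 3/4 · (6,5)2 2/2
Row 7: (7,2)1 1/1 · (7,4)2 1/1
The smallest same-type fraction is 1/3 at (3,4), which reduces to 1/3. Any threshold above that leaves this agent unsatisfied.

1/3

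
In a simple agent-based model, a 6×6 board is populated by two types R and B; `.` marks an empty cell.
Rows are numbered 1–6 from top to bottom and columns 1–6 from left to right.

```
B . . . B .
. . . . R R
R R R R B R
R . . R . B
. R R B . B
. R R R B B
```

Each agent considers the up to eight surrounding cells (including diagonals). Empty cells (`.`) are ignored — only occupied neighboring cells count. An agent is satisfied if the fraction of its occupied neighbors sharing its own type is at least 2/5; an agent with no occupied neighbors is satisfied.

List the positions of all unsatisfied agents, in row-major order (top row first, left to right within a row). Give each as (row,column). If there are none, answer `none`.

(1,5), (3,5), (5,4)

Row 1: (1,1)B 0/0 ✓ · (1,5)B 0/2 ✗
Row 2: (2,5)R 3/5 ✓ · (2,6)R 2/4 ✓
Row 3: (3,1)R 2/2 ✓ · (3,2)R 3/3 ✓ · (3,3)R 3/3 ✓ · (3,4)R 3/4 ✓ · (3,5)B 1/6 ✗ · (3,6)R 2/4 ✓
Row 4: (4,1)R 3/3 ✓ · (4,4)R 3/5 ✓ · (4,6)B 2/3 ✓
Row 5: (5,2)R 4/4 ✓ · (5,3)R 5/6 ✓ · (5,4)B 1/5 ✗ · (5,6)B 3/3 ✓
Row 6: (6,2)R 3/3 ✓ · (6,3)R 4/5 ✓ · (6,4)R 2/4 ✓ · (6,5)B 3/4 ✓ · (6,6)B 2/2 ✓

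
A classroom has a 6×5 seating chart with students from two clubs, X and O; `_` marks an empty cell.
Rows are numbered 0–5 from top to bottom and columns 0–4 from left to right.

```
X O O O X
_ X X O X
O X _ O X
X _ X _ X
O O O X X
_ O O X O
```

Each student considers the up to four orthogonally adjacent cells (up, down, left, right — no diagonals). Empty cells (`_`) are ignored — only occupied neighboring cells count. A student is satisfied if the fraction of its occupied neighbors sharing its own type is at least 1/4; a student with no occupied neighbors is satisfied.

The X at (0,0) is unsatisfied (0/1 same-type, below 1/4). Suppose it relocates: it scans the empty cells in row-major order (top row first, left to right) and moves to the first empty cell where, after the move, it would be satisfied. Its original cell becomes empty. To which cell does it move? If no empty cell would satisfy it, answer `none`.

(1,0)

Vacating (0,0). Empty cells in order:
  (1,0): 1/2 same-type → satisfied — stop here.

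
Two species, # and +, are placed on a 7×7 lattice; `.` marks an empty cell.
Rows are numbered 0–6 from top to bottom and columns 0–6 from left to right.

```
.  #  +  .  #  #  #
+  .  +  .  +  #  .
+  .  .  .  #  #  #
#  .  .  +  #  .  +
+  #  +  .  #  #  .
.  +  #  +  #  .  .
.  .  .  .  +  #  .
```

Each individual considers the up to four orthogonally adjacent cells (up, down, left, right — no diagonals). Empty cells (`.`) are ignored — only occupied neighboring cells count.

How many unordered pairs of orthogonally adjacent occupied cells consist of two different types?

Scan each occupied cell's neighbors to the right and below so each pair is counted once.
From row 0: 2 unlike of 6 pairs (running 2/6).
From row 1: 2 unlike of 4 pairs (running 4/10).
From row 2: 2 unlike of 5 pairs (running 6/15).
From row 3: 2 unlike of 3 pairs (running 8/18).
From row 4: 4 unlike of 6 pairs (running 12/24).
From row 5: 4 unlike of 4 pairs (running 16/28).
From row 6: 1 unlike of 1 pairs (running 17/29).
Total adjacent occupied pairs: 29; unlike-type pairs: 17.

17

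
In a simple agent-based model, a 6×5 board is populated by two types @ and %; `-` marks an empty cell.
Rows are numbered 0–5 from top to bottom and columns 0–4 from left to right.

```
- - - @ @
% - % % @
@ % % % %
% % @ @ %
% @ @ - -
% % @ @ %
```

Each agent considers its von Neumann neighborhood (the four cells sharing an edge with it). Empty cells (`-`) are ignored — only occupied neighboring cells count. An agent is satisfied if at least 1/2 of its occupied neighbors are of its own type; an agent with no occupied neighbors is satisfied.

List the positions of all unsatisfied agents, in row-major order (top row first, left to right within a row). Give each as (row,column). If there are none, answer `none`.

(1,0), (1,4), (2,0), (3,3), (4,1), (5,1), (5,4)

(0,3)@ 1/2 ✓
(0,4)@ 2/2 ✓
(1,0)% 0/1 ✗
(1,2)% 2/2 ✓
(1,3)% 2/4 ✓
(1,4)@ 1/3 ✗
(2,0)@ 0/3 ✗
(2,1)% 2/3 ✓
(2,2)% 3/4 ✓
(2,3)% 3/4 ✓
(2,4)% 2/3 ✓
(3,0)% 2/3 ✓
(3,1)% 2/4 ✓
(3,2)@ 2/4 ✓
(3,3)@ 1/3 ✗
(3,4)% 1/2 ✓
(4,0)% 2/3 ✓
(4,1)@ 1/4 ✗
(4,2)@ 3/3 ✓
(5,0)% 2/2 ✓
(5,1)% 1/3 ✗
(5,2)@ 2/3 ✓
(5,3)@ 1/2 ✓
(5,4)% 0/1 ✗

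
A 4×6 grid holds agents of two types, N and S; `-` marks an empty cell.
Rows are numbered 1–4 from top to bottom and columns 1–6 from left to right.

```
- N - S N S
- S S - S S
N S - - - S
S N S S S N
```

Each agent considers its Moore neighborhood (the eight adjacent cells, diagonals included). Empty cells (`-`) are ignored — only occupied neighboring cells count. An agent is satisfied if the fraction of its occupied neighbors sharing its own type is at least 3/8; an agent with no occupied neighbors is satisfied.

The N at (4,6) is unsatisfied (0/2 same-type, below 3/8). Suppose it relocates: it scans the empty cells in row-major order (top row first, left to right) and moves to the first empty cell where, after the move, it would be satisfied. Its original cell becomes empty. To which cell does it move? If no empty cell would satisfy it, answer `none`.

(1,1)

Vacating (4,6). Empty cells in order:
  (1,1): 1/2 same-type → satisfied — stop here.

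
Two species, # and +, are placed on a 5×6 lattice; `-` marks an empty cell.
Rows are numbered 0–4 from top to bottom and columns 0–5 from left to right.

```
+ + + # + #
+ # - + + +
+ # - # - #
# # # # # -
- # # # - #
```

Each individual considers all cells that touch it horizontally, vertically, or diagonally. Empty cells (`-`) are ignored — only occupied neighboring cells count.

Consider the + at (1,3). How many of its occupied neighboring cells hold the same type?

Occupied neighbors of (1,3): (0,2)=+, (0,3)=#, (0,4)=+, (1,4)=+, (2,3)=#.
Same type (+): 3 of 5.

3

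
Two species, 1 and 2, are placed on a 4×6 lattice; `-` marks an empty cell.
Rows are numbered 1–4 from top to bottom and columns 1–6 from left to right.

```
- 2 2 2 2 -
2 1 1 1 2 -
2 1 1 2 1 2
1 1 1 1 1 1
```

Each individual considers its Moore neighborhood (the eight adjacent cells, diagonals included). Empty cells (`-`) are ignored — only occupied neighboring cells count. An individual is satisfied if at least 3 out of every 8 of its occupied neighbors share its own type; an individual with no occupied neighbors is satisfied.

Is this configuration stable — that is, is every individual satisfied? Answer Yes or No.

No

(1,2)2 2/4 satisfied
(1,3)2 2/5 satisfied
(1,4)2 3/5 satisfied
(1,5)2 2/3 satisfied
(2,1)2 2/4 satisfied
(2,2)1 3/7 satisfied
(2,3)1 4/8 satisfied
(2,4)1 3/8 satisfied
(2,5)2 4/6 satisfied
(3,1)2 1/5 not
(3,2)1 6/8 satisfied
(3,3)1 7/8 satisfied
(3,4)2 1/8 not
(3,5)1 4/7 satisfied
(3,6)2 1/4 not
(4,1)1 2/3 satisfied
(4,2)1 4/5 satisfied
(4,3)1 4/5 satisfied
(4,4)1 4/5 satisfied
(4,5)1 3/5 satisfied
(4,6)1 2/3 satisfied
For instance (3,1) has only 1/5 same-type neighbors, below 3/8.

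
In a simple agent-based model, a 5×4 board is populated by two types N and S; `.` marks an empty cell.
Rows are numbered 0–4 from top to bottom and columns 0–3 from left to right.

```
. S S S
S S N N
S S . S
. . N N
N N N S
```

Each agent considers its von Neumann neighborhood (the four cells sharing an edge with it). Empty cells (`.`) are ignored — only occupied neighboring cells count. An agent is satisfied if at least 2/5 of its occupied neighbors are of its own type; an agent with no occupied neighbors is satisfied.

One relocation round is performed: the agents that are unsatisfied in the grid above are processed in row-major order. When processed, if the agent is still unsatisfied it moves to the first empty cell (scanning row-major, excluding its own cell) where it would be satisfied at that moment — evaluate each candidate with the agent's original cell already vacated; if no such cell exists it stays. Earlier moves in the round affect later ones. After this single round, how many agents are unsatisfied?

Initially unsatisfied (in order): (1,2), (1,3), (2,3), (3,3), (4,3).
  (1,2) → (3,0).
  (1,3) → (3,1).
  (2,3) → (0,0).
  (3,3): now satisfied by earlier moves; stays.
  (4,3) → (1,2).
Resulting grid:
S S S S
S S S .
S S . .
N N N N
N N N .
All satisfied now.

0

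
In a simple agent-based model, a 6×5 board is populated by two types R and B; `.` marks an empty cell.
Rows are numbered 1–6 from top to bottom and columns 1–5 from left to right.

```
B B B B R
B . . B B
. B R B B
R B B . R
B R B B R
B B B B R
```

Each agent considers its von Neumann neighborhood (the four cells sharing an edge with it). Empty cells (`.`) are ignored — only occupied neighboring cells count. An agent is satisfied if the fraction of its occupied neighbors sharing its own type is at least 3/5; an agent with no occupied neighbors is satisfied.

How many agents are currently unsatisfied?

9

(1,1)B 2/2 satisfied
(1,2)B 2/2 satisfied
(1,3)B 2/2 satisfied
(1,4)B 2/3 satisfied
(1,5)R 0/2 not
(2,1)B 1/1 satisfied
(2,4)B 3/3 satisfied
(2,5)B 2/3 satisfied
(3,2)B 1/2 not
(3,3)R 0/3 not
(3,4)B 2/3 satisfied
(3,5)B 2/3 satisfied
(4,1)R 0/2 not
(4,2)B 2/4 not
(4,3)B 2/3 satisfied
(4,5)R 1/2 not
(5,1)B 1/3 not
(5,2)R 0/4 not
(5,3)B 3/4 satisfied
(5,4)B 2/3 satisfied
(5,5)R 2/3 satisfied
(6,1)B 2/2 satisfied
(6,2)B 2/3 satisfied
(6,3)B 3/3 satisfied
(6,4)B 2/3 satisfied
(6,5)R 1/2 not
Unsatisfied: (1,5), (3,2), (3,3), (4,1), (4,2), (4,5), (5,1), (5,2), (6,5) — 9 in total.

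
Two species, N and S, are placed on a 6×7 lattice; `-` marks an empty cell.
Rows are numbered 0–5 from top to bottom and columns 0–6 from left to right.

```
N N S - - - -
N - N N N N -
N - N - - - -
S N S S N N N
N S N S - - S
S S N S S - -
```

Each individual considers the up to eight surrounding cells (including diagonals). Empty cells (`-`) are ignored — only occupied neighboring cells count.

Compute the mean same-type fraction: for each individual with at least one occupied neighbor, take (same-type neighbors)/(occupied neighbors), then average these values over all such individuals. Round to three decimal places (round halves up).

0.557

Row 0: (0,0)N 2/2 · (0,1)N 3/4 · (0,2)S 0/3
Row 1: (1,0)N 3/3 · (1,2)N 3/4 · (1,3)N 3/4 · (1,4)N 2/2 · (1,5)N 1/1
Row 2: (2,0)N 2/3 · (2,2)N 3/5
Row 3: (3,0)S 1/4 · (3,1)N 4/7 · (3,2)S 3/6 · (3,3)S 2/5 · (3,4)N 1/3 · (3,5)N 2/3 · (3,6)N 1/2
Row 4: (4,0)N 1/5 · (4,1)S 4/8 · (4,2)N 2/8 · (4,3)S 4/7 · (4,6)S 0/2
Row 5: (5,0)S 2/3 · (5,1)S 2/5 · (5,2)N 1/5 · (5,3)S 2/4 · (5,4)S 2/2
Sum over 27 individuals: 2/2 + 3/4 + 0/3 + 3/3 + 3/4 + 3/4 + 2/2 + 1/1 + 2/3 + 3/5 + 1/4 + 4/7 + 3/6 + 2/5 + 1/3 + 2/3 + 1/2 + 1/5 + 4/8 + 2/8 + 4/7 + 0/2 + 2/3 + 2/5 + 1/5 + 2/4 + 2/2 = 6311/420; mean = 6311/420 ÷ 27 = 6311/11340 = 0.556525… → 0.557.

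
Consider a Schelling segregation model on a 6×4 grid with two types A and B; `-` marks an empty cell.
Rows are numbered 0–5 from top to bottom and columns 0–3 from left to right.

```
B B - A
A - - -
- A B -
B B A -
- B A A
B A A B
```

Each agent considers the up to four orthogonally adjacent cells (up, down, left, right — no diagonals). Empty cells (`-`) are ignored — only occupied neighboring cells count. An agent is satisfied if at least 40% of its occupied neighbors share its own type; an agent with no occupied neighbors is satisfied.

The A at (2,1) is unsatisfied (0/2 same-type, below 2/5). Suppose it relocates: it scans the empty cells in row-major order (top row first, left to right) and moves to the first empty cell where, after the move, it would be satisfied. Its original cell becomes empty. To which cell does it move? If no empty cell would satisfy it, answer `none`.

(0,2)

Vacating (2,1). Empty cells in order:
  (0,2): 1/2 same-type → satisfied — stop here.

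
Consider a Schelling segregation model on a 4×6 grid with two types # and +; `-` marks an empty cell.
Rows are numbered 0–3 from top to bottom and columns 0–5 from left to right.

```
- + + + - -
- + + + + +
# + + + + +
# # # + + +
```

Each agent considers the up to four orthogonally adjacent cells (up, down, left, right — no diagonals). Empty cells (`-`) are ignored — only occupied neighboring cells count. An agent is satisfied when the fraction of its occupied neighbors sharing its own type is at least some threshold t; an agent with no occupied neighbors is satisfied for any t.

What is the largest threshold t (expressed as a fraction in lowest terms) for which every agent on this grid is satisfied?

1/3

Row 0: (0,1)+ 2/2 · (0,2)+ 3/3 · (0,3)+ 2/2
Row 1: (1,1)+ 3/3 · (1,2)+ 4/4 · (1,3)+ 4/4 · (1,4)+ 3/3 · (1,5)+ 2/2
Row 2: (2,0)# 1/2 · (2,1)+ 2/4 · (2,2)+ 3/4 · (2,3)+ 4/4 · (2,4)+ 4/4 · (2,5)+ 3/3
Row 3: (3,0)# 2/2 · (3,1)# 2/3 · (3,2)# 1/3 · (3,3)+ 2/3 · (3,4)+ 3/3 · (3,5)+ 2/2
The smallest same-type fraction is 1/3 at (3,2), which reduces to 1/3. Any threshold above that leaves this agent unsatisfied.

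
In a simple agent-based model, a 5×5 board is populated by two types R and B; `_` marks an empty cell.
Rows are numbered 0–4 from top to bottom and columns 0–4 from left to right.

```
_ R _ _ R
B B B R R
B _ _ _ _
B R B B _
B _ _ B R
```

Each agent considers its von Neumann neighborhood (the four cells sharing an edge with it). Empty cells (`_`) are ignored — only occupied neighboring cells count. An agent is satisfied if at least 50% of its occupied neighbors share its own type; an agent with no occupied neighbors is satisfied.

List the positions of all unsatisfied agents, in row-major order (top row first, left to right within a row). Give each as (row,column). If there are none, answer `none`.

Row 0: (0,1)R 0/1 unhappy · (0,4)R 1/1 ok
Row 1: (1,0)B 2/2 ok · (1,1)B 2/3 ok · (1,2)B 1/2 ok · (1,3)R 1/2 ok · (1,4)R 2/2 ok
Row 2: (2,0)B 2/2 ok
Row 3: (3,0)B 2/3 ok · (3,1)R 0/2 unhappy · (3,2)B 1/2 ok · (3,3)B 2/2 ok
Row 4: (4,0)B 1/1 ok · (4,3)B 1/2 ok · (4,4)R 0/1 unhappy

(0,1), (3,1), (4,4)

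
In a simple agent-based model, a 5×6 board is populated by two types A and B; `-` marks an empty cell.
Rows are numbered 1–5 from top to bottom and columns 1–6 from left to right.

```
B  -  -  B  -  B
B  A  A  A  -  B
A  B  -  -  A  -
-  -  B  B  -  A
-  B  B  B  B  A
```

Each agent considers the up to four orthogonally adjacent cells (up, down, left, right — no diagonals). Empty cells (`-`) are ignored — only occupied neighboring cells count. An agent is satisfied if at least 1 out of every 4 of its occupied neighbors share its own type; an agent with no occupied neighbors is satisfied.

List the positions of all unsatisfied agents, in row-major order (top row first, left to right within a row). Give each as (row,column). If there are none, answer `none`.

(1,4), (3,1), (3,2)

Row 1: (1,1)B 1/1 ok · (1,4)B 0/1 unhappy · (1,6)B 1/1 ok
Row 2: (2,1)B 1/3 ok · (2,2)A 1/3 ok · (2,3)A 2/2 ok · (2,4)A 1/2 ok · (2,6)B 1/1 ok
Row 3: (3,1)A 0/2 unhappy · (3,2)B 0/2 unhappy · (3,5)A 0/0 ok
Row 4: (4,3)B 2/2 ok · (4,4)B 2/2 ok · (4,6)A 1/1 ok
Row 5: (5,2)B 1/1 ok · (5,3)B 3/3 ok · (5,4)B 3/3 ok · (5,5)B 1/2 ok · (5,6)A 1/2 ok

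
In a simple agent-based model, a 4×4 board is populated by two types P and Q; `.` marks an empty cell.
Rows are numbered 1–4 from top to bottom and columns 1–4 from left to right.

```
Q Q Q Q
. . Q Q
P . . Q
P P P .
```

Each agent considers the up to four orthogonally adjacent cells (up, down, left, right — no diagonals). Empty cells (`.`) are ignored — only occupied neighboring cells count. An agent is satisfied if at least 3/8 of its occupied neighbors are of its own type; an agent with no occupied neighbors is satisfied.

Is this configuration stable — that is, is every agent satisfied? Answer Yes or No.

Row 1: (1,1)Q 1/1 ok · (1,2)Q 2/2 ok · (1,3)Q 3/3 ok · (1,4)Q 2/2 ok
Row 2: (2,3)Q 2/2 ok · (2,4)Q 3/3 ok
Row 3: (3,1)P 1/1 ok · (3,4)Q 1/1 ok
Row 4: (4,1)P 2/2 ok · (4,2)P 2/2 ok · (4,3)P 1/1 ok
All meet the threshold, so the configuration is stable.

Yes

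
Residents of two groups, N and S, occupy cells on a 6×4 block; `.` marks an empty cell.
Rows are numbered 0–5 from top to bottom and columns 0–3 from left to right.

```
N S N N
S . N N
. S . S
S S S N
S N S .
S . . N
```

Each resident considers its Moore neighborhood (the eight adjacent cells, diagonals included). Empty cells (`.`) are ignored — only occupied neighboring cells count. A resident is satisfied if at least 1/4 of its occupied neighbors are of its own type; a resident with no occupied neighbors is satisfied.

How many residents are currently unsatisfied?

Row 0: (0,0)N 0/2 unhappy · (0,1)S 1/4 ok · (0,2)N 3/4 ok · (0,3)N 3/3 ok
Row 1: (1,0)S 2/3 ok · (1,2)N 3/6 ok · (1,3)N 3/4 ok
Row 2: (2,1)S 4/5 ok · (2,3)S 1/4 ok
Row 3: (3,0)S 3/4 ok · (3,1)S 5/6 ok · (3,2)S 4/6 ok · (3,3)N 0/3 unhappy
Row 4: (4,0)S 3/4 ok · (4,1)N 0/6 unhappy · (4,2)S 2/5 ok
Row 5: (5,0)S 1/2 ok · (5,3)N 0/1 unhappy
Unsatisfied: (0,0), (3,3), (4,1), (5,3) — 4 in total.

4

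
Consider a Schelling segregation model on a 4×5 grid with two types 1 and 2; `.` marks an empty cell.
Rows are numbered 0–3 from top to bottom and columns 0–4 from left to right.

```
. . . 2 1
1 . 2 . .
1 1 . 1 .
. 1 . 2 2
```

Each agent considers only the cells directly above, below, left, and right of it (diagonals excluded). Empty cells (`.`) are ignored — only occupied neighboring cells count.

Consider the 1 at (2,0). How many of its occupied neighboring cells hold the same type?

2

Occupied neighbors of (2,0): (1,0)=1, (2,1)=1.
Same type (1): 2 of 2.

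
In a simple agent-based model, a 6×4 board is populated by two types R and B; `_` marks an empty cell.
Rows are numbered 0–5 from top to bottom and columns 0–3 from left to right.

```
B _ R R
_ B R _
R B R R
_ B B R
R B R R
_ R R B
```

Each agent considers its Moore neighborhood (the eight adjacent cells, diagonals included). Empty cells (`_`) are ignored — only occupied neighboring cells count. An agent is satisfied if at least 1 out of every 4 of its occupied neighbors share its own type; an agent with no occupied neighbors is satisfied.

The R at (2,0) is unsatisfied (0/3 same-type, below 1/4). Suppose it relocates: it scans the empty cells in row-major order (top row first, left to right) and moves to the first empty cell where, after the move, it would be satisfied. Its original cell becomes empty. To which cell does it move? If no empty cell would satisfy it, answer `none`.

Vacating (2,0). Empty cells in order:
  (0,1): 2/4 same-type → satisfied — stop here.

(0,1)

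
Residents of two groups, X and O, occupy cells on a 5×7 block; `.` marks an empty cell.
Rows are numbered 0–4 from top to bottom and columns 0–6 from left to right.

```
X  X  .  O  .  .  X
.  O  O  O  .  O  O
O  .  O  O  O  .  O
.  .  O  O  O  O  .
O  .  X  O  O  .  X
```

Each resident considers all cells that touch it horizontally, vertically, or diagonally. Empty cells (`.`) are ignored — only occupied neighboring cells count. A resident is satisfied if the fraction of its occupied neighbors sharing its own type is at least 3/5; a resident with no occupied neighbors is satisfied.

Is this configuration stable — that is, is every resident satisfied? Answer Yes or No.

Row 0: (0,0)X 1/2 unhappy · (0,1)X 1/3 unhappy · (0,3)O 2/2 ok · (0,6)X 0/2 unhappy
Row 1: (1,1)O 3/5 ok · (1,2)O 5/6 ok · (1,3)O 5/5 ok · (1,5)O 3/4 ok · (1,6)O 2/3 ok
Row 2: (2,0)O 1/1 ok · (2,2)O 6/6 ok · (2,3)O 7/7 ok · (2,4)O 6/6 ok · (2,6)O 3/3 ok
Row 3: (3,2)O 4/5 ok · (3,3)O 7/8 ok · (3,4)O 6/6 ok · (3,5)O 4/5 ok
Row 4: (4,0)O 0/0 ok · (4,2)X 0/3 unhappy · (4,3)O 4/5 ok · (4,4)O 4/4 ok · (4,6)X 0/1 unhappy
For instance (0,0) has only 1/2 same-type neighbors, below 3/5.

No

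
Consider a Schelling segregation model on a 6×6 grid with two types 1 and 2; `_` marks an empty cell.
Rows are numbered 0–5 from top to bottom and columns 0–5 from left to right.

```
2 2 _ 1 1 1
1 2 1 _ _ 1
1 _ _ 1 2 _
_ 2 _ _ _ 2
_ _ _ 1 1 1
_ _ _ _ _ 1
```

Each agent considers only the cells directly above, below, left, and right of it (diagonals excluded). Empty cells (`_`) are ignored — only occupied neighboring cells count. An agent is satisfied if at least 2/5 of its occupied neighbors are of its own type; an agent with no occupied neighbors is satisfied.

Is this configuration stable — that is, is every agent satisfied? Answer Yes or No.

No

Row 0: (0,0)2 1/2 satisfied · (0,1)2 2/2 satisfied · (0,3)1 1/1 satisfied · (0,4)1 2/2 satisfied · (0,5)1 2/2 satisfied
Row 1: (1,0)1 1/3 not · (1,1)2 1/3 not · (1,2)1 0/1 not · (1,5)1 1/1 satisfied
Row 2: (2,0)1 1/1 satisfied · (2,3)1 0/1 not · (2,4)2 0/1 not
Row 3: (3,1)2 0/0 satisfied · (3,5)2 0/1 not
Row 4: (4,3)1 1/1 satisfied · (4,4)1 2/2 satisfied · (4,5)1 2/3 satisfied
Row 5: (5,5)1 1/1 satisfied
For instance (1,0) has only 1/3 same-type neighbors, below 2/5.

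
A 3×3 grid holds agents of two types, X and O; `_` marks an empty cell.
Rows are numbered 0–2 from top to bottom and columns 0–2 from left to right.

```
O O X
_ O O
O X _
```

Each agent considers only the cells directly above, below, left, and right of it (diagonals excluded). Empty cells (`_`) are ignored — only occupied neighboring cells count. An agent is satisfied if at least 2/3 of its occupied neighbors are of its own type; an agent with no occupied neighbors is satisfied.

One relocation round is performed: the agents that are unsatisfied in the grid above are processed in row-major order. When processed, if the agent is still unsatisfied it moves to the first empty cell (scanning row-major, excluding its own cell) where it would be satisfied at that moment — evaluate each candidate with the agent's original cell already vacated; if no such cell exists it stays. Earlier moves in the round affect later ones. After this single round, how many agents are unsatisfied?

1

Initially unsatisfied (in order): (0,2), (1,2), (2,0), (2,1).
  (0,2): no empty cell satisfies it; stays.
  (1,2) → (1,0).
  (2,0): no empty cell satisfies it; stays.
  (2,1) → (2,2).
Resulting grid:
O O X
O O _
O _ X
Unsatisfied now: (0,2).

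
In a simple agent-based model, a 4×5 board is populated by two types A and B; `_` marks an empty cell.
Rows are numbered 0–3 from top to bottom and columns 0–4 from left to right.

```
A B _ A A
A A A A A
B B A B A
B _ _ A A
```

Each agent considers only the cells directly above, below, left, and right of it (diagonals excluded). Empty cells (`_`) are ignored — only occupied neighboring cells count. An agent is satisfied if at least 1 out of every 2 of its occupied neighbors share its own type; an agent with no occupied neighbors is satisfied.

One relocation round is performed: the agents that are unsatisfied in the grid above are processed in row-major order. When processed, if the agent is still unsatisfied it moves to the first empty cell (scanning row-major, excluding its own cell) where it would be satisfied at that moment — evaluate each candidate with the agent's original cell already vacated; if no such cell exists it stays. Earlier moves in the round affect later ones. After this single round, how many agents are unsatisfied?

0

Initially unsatisfied (in order): (0,1), (2,1), (2,2), (2,3).
  (0,1) → (3,1).
  (2,1): now satisfied by earlier moves; stays.
  (2,2) → (0,1).
  (2,3) → (2,2).
Resulting grid:
A A _ A A
A A A A A
B B B _ A
B B _ A A
All satisfied now.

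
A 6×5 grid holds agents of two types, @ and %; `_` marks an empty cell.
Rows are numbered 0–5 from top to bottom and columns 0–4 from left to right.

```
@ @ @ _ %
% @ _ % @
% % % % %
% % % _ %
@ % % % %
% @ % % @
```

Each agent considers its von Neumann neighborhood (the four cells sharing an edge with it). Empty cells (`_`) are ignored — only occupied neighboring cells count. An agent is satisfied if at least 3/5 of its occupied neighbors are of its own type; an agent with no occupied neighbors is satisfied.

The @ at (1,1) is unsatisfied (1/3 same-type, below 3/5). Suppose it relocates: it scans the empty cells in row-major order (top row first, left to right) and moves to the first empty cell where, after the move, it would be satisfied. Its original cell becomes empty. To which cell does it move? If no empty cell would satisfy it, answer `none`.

none

Vacating (1,1). Empty cells in order:
  (0,3): 1/3 same-type → still unsatisfied.
  (1,2): 1/3 same-type → still unsatisfied.
  (3,3): 0/4 same-type → still unsatisfied.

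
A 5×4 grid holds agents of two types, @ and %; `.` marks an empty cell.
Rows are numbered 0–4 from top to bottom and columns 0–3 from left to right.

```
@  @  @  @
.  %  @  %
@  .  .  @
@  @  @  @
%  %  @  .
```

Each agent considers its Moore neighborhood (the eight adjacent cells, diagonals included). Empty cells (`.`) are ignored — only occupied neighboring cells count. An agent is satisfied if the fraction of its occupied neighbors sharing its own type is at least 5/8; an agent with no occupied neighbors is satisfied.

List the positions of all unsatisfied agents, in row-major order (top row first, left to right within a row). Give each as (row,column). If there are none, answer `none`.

Row 0: (0,0)@ 1/2 not · (0,1)@ 3/4 satisfied · (0,2)@ 3/5 not · (0,3)@ 2/3 satisfied
Row 1: (1,1)% 0/5 not · (1,2)@ 4/6 satisfied · (1,3)% 0/4 not
Row 2: (2,0)@ 2/3 satisfied · (2,3)@ 3/4 satisfied
Row 3: (3,0)@ 2/4 not · (3,1)@ 4/6 satisfied · (3,2)@ 4/5 satisfied · (3,3)@ 3/3 satisfied
Row 4: (4,0)% 1/3 not · (4,1)% 1/5 not · (4,2)@ 3/4 satisfied

(0,0), (0,2), (1,1), (1,3), (3,0), (4,0), (4,1)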